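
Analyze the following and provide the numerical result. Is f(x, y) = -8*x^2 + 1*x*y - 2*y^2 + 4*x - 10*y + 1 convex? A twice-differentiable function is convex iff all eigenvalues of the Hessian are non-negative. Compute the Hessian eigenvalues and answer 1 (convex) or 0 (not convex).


The Hessian of f(x,y) = -8*x^2 + 1*x*y - 2*y^2 + 4*x - 10*y + 1 is:
H = [[-16, 1], [1, -4]]
Trace = -16 - 4 = -20
Determinant = -16*-4 - (1)^2 = 63
Discriminant = (-20)^2 - 4*63 = 148.0
Eigenvalues: lambda_1 = -16.0828, lambda_2 = -3.9172
The function is not convex.

0


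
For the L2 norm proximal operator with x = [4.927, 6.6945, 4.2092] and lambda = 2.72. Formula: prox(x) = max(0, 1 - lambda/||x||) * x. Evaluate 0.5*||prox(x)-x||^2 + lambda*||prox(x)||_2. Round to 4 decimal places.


Step 1: Compute ||x||.
||x|| = 9.3171
Step 2: Compute scaling factor.
scale = max(0, 1 - 2.72/9.3171) = 0.7081
Step 3: prox(x) = [3.4886, 4.7401, 2.9804]
||prox(x)|| = 6.5971
Step 4: Proximal objective.
0.5*||prox-x||^2 = 3.6992
lambda*||prox|| = 17.9441
Total = 21.6434


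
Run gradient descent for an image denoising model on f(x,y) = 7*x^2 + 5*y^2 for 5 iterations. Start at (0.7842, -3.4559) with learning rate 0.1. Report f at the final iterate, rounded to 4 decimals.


Gradient descent on f(x,y) = 7*x^2 + 5*y^2.
Starting point: (0.7842, -3.4559), alpha = 0.1
Step 1: grad_x = 2*7*0.7842 = 10.9788, grad_y = 2*5*-3.4559 = -34.559
  x_1 = 0.7842 - 0.1*10.9788 = -0.3137
  y_1 = -3.4559 - 0.1*-34.559 = 0.0
Step 2: grad_x = 2*7*-0.3137 = -4.3915, grad_y = 2*5*0.0 = 0.0
  x_2 = -0.3137 - 0.1*-4.3915 = 0.1255
  y_2 = 0.0 - 0.1*0.0 = 0.0
Step 3: grad_x = 2*7*0.1255 = 1.7566, grad_y = 2*5*0.0 = 0.0
  x_3 = 0.1255 - 0.1*1.7566 = -0.0502
  y_3 = 0.0 - 0.1*0.0 = 0.0
Step 4: grad_x = 2*7*-0.0502 = -0.7026, grad_y = 2*5*0.0 = 0.0
  x_4 = -0.0502 - 0.1*-0.7026 = 0.0201
  y_4 = 0.0 - 0.1*0.0 = 0.0
Step 5: grad_x = 2*7*0.0201 = 0.2811, grad_y = 2*5*0.0 = 0.0
  x_5 = 0.0201 - 0.1*0.2811 = -0.008
  y_5 = 0.0 - 0.1*0.0 = 0.0
f(-0.008, 0.0) = 7*(-0.008)^2 + 5*0.0^2 = 0.0005


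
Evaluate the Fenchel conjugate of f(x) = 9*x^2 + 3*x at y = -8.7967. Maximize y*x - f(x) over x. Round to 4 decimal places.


f*(y) = sup_x {y*x - a*x^2 - b*x} = sup_x {(y-b)*x - a*x^2}
FOC: (y - b) - 2a*x = 0 => x* = (y - b)/(2a)
x* = (-8.7967 - 3)/(2*9) = -0.6554
f*(-8.7967) = (y-b)^2/(4a) = (-8.7967 - 3)^2/(4*9)
= 139.1621/36 = 3.8656


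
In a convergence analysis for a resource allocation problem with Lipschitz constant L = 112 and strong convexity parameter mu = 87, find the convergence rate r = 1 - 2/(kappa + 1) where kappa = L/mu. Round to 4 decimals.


Step 1: Compute the condition number.
kappa = L/mu = 112/87 = 1.2874
Step 2: Compute the convergence rate.
r = 1 - 2/(kappa + 1) = 1 - 2*mu/(L + mu) = (L - mu)/(L + mu) = 25/199 = 0.1256


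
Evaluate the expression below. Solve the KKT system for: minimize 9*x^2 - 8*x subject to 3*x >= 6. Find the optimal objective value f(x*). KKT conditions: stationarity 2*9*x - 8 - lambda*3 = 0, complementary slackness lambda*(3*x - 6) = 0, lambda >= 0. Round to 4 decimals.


Step 1: Try lambda = 0 (constraint inactive).
x_unc = 8/(2*9) = 0.4444
Check: 3*0.4444 = 1.3332 < 6 -- violated!
Step 2: Constraint must be active: 3*x = 6
x* = 6/3 = 2.0
lambda = (2*9*2.0 - 8)/3 = 9.3333
Step 3: Compute optimal value.
f(x*) = 9*2.0^2 - 8*2.0 = 20.0


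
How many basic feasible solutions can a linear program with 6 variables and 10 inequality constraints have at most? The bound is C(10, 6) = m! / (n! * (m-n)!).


Each vertex corresponds to some choice of n active constraints out of m, so the number of vertices is at most C(m, n) = m! / (n!(m-n)!).
m = 10, n = 6
Numerator: 10 * 9 * 8 * 7 * 6 * 5
Denominator: 6! = 720
C(10, 6) = 210


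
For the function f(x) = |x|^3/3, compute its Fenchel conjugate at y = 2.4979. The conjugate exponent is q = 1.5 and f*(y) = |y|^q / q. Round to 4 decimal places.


The conjugate exponent q satisfies 1/p + 1/q = 1.
p = 3, so q = 3/(3 - 1) = 1.5
|y|^q = 2.4979^1.5 = 3.9479
f*(2.4979) = 3.9479 / 1.5 = 2.6319


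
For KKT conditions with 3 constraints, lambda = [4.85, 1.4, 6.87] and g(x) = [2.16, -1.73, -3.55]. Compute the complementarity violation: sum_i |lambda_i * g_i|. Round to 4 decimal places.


KKT complementary slackness check:
lambda_1 * g_1 = 4.85 * 2.16 = 10.476
lambda_2 * g_2 = 1.4 * -1.73 = -2.422
lambda_3 * g_3 = 6.87 * -3.55 = -24.3885
Total violation = 10.476 + 2.422 + 24.3885 = 37.2865


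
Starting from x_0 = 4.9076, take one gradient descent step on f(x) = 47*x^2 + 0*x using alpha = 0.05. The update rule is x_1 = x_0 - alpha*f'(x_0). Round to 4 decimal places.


We compute the gradient at x_0 and apply the update.
f'(x) = 94*x + 0
f'(4.9076) = 94*4.9076 + 0 = 461.3144
x_1 = 4.9076 - 0.05*461.3144 = -18.1581


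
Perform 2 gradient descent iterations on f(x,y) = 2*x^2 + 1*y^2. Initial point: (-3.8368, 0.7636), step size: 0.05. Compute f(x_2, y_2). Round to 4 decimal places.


Gradient descent on f(x,y) = 2*x^2 + 1*y^2.
Starting point: (-3.8368, 0.7636), alpha = 0.05
Step 1: grad_x = 2*2*-3.8368 = -15.3472, grad_y = 2*1*0.7636 = 1.5272
  x_1 = -3.8368 - 0.05*-15.3472 = -3.0694
  y_1 = 0.7636 - 0.05*1.5272 = 0.6872
Step 2: grad_x = 2*2*-3.0694 = -12.2778, grad_y = 2*1*0.6872 = 1.3745
  x_2 = -3.0694 - 0.05*-12.2778 = -2.4556
  y_2 = 0.6872 - 0.05*1.3745 = 0.6185
f(-2.4556, 0.6185) = 2*(-2.4556)^2 + 1*0.6185^2 = 12.442


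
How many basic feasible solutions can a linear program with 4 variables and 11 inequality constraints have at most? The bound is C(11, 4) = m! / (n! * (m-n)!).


Each vertex corresponds to some choice of n active constraints out of m, so the number of vertices is at most C(m, n) = m! / (n!(m-n)!).
m = 11, n = 4
Numerator: 11 * 10 * 9 * 8
Denominator: 4! = 24
C(11, 4) = 330


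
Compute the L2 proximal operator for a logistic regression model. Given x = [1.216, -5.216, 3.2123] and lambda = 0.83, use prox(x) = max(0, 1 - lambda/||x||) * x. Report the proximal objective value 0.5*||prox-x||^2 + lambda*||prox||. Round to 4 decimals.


Step 1: Compute ||x||.
||x|| = 6.2453
Step 2: Compute scaling factor.
scale = max(0, 1 - 0.83/6.2453) = 0.8671
Step 3: prox(x) = [1.0544, -4.5228, 2.7854]
||prox(x)|| = 5.4153
Step 4: Proximal objective.
0.5*||prox-x||^2 = 0.3445
lambda*||prox|| = 4.4947
Total = 4.8392


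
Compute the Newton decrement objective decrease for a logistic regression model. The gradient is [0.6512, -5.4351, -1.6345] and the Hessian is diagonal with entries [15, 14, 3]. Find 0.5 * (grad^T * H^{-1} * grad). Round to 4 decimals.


Step 1: H is diagonal, so H^(-1) * g = [0.0434, -0.3882, -0.5448].
Step 2: g^T H^(-1) g = sum_i g_i^2 / H_ii
  = (0.6512)^2/15 + (-5.4351)^2/14 + (-1.6345)^2/3
  = 0.0283 + 2.11 + 0.8905 = 3.0288
Step 3: Objective decrease = 0.5 * g^T H^(-1) g = 1.5144


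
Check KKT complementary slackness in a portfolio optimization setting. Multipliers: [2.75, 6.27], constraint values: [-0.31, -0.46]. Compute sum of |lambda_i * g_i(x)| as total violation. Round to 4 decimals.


KKT complementary slackness check:
lambda_1 * g_1 = 2.75 * -0.31 = -0.8525
lambda_2 * g_2 = 6.27 * -0.46 = -2.8842
Total violation = 0.8525 + 2.8842 = 3.7367


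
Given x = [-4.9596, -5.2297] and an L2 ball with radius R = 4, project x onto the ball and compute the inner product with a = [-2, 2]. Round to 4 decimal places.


Step 1: Compute ||x|| (intermediates to 6 decimals).
||x|| = sqrt((-4.9596)^2 + (-5.2297)^2) = 7.207454
Step 2: Project.
Since ||x|| > R, scale = R/||x|| = 4/7.207454 = 0.554981, proj(x) = scale * x
proj(x) = [-2.752484, -2.902384]
Step 3: Dot product.
a^T * proj(x) = -2*(-2.752484) + 2*(-2.902384) = -0.2998


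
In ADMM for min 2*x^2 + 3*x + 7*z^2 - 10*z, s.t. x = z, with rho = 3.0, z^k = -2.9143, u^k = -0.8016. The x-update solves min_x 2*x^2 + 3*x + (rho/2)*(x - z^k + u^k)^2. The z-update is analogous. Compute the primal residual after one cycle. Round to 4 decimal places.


ADMM iteration with rho = 3.0, z^k = -2.9143, u^k = -0.8016
Step 1: x-update.
Minimize 2*x^2 + 3*x + (3.0/2)*(x + 2.9143 - 0.8016)^2
FOC: (2*2 + 3.0)*x = -3 + 3.0*(-2.9143 + 0.8016)
x^{k+1} = -1.334
Step 2: z-update.
Minimize 7*z^2 - 10*z + (3.0/2)*(-1.334 - z - 0.8016)^2
FOC: (2*7 + 3.0)*z = 10 + 3.0*(-1.334 - 0.8016)
z^{k+1} = 0.2114
Step 3: u-update.
u^{k+1} = -0.8016 - 1.334 - 0.2114 = -2.347
Step 4: Primal residual = |-1.334 - 0.2114| = 1.5454


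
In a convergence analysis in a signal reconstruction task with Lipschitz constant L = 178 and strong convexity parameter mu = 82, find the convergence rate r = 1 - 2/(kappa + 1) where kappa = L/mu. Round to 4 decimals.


Step 1: Compute the condition number.
kappa = L/mu = 178/82 = 2.1707
Step 2: Compute the convergence rate.
r = 1 - 2/(kappa + 1) = 1 - 2*mu/(L + mu) = (L - mu)/(L + mu) = 96/260 = 0.3692


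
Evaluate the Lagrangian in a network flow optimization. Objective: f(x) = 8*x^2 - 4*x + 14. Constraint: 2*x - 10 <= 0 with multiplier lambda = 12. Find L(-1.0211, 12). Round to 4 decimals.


Step 1: Evaluate f(x).
f(-1.0211) = 8*(-1.0211)^2 - 4*(-1.0211) + 14 = 26.4256
Step 2: Evaluate g(x).
g(-1.0211) = 2*-1.0211 - 10 = -12.0422
Step 3: Compute Lagrangian.
L = 26.4256 + 12*-12.0422 = -118.0808


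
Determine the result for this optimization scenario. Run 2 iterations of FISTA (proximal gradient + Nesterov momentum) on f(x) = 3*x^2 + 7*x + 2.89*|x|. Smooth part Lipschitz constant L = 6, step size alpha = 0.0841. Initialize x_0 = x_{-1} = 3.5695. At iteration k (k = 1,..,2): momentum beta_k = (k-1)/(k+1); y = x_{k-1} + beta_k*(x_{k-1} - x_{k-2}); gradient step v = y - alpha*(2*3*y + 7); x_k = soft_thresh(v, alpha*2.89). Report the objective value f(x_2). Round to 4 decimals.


FISTA on f(x) = 3*x^2 + 7*x + 2.89*|x|
L = 6, alpha = 0.0841
Iteration 1: beta = 0.0, y = 3.5695 + 0.0*(3.5695 - 3.5695) = 3.5695
  grad(y) = 28.417, v = y - alpha*grad = 1.1796
  prox(v) = soft_thresh(1.1796, 0.243) = 0.9366
Iteration 2: beta = 0.3333, y = 0.9366 + 0.3333*(0.9366 - 3.5695) = 0.0589
  grad(y) = 7.3537, v = y - alpha*grad = -0.5595
  prox(v) = soft_thresh(-0.5595, 0.243) = -0.3165
f(x_2) = 3*(-0.3165)^2 + 7*(-0.3165) + 2.89*|-0.3165| = -1.0002


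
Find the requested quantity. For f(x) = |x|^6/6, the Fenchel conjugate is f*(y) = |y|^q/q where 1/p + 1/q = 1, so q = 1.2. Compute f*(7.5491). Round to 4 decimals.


The conjugate exponent q satisfies 1/p + 1/q = 1.
p = 6, so q = 6/(6 - 1) = 1.2
|y|^q = 7.5491^1.2 = 11.3103
f*(7.5491) = 11.3103 / 1.2 = 9.4253


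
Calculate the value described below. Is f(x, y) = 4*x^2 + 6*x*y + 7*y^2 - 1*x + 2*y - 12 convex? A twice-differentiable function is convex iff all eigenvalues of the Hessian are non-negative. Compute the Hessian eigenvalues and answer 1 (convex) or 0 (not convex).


The Hessian of f(x,y) = 4*x^2 + 6*x*y + 7*y^2 - 1*x + 2*y - 12 is:
H = [[8, 6], [6, 14]]
Trace = 8 + 14 = 22
Determinant = 8*14 - (6)^2 = 76
Discriminant = (22)^2 - 4*76 = 180.0
Eigenvalues: lambda_1 = 4.2918, lambda_2 = 17.7082
The function is convex.

1


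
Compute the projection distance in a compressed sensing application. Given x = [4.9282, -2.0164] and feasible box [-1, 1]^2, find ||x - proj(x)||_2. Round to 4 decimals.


Project each component onto [-1, 1].
clip(4.9282) = 1.0, clip(-2.0164) = -1.0
Projection = [1.0, -1.0]
Squared diffs: [15.4308, 1.0331]
Distance = sqrt(16.4639) = 4.0576


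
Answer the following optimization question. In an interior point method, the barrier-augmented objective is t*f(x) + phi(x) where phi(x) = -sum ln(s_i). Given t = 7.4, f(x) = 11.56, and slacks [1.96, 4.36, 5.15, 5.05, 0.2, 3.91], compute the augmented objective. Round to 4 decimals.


Step 1: Compute log-barrier.
ln values: [0.6729, 1.4725, 1.639, 1.6194, -1.6094, 1.3635]
phi = -(0.6729 + 1.4725 + 1.639 + 1.6194 - 1.6094 + 1.3635) = -5.1579
Step 2: Compute augmented objective.
t*f(x) = 7.4*11.56 = 85.544
Total = 85.544 - 5.1579 = 80.3861


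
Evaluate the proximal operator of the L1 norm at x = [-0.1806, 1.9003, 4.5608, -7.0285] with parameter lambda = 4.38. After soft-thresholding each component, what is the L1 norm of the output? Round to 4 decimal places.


Soft-thresholding with lambda = 4.38:
prox(-0.1806) = sign(-0.1806)*max(|-0.1806| - 4.38, 0) = 0.0
prox(1.9003) = sign(1.9003)*max(|1.9003| - 4.38, 0) = 0.0
prox(4.5608) = sign(4.5608)*max(|4.5608| - 4.38, 0) = 0.1808
prox(-7.0285) = sign(-7.0285)*max(|-7.0285| - 4.38, 0) = -2.6485
prox(x) = [0.0, 0.0, 0.1808, -2.6485]
||prox(x)||_1 = 0.0 + 0.0 + 0.1808 + 2.6485 = 2.8293


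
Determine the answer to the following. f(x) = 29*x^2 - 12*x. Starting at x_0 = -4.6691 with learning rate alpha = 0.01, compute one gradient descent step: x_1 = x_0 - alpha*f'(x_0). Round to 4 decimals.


We compute the gradient at x_0 and apply the update.
f'(x) = 58*x - 12
f'(-4.6691) = 58*-4.6691 - 12 = -282.8078
x_1 = -4.6691 - 0.01*-282.8078 = -1.841


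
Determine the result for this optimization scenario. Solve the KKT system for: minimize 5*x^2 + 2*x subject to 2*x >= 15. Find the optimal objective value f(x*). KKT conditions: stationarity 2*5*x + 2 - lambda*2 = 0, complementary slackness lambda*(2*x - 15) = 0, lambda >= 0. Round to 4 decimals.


Step 1: Try lambda = 0 (constraint inactive).
x_unc = -2/(2*5) = -0.2
Check: 2*-0.2 = -0.4 < 15 -- violated!
Step 2: Constraint must be active: 2*x = 15
x* = 15/2 = 7.5
lambda = (2*5*7.5 + 2)/2 = 38.5
Step 3: Compute optimal value.
f(x*) = 5*7.5^2 + 2*7.5 = 296.25


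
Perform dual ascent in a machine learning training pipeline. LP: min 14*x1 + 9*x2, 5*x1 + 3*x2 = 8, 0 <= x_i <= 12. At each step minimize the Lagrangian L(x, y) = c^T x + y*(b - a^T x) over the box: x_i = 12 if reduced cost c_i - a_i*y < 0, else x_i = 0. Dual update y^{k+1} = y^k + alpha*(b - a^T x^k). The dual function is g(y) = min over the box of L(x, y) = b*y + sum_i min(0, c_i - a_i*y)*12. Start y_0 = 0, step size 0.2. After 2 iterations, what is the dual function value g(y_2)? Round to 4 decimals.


Dual ascent for LP: min 14*x1 + 9*x2, 5*x1 + 3*x2 = 8, 0 <= x_i <= 12
Step 1: y^k = 0.0, reduced costs: (14.0, 9.0)
  x^k = (0.0, 0.0), subgradient = b - a^T x = 8.0
  y^{k+1} = 0.0 + 0.2*8.0 = 1.6
Step 2: y^k = 1.6, reduced costs: (6.0, 4.2)
  x^k = (0.0, 0.0), subgradient = b - a^T x = 8.0
  y^{k+1} = 1.6 + 0.2*8.0 = 3.2
Dual objective at y_2 = 3.2: reduced costs (-2.0, -0.6), box minimizer x = (12.0, 12.0)
g(y_2) = b*y + (c1 - a1*y)*x1 + (c2 - a2*y)*x2 = 8*3.2 + (-2.0)*12.0 + (-0.6)*12.0 = 25.6 - 24.0 - 7.2 = -5.6


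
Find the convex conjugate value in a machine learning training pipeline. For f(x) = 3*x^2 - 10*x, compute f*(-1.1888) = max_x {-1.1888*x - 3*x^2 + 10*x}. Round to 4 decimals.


f*(y) = sup_x {y*x - a*x^2 - b*x} = sup_x {(y-b)*x - a*x^2}
FOC: (y - b) - 2a*x = 0 => x* = (y - b)/(2a)
x* = (-1.1888 + 10)/(2*3) = 1.4685
f*(-1.1888) = (y-b)^2/(4a) = (-1.1888 + 10)^2/(4*3)
= 77.6372/12 = 6.4698


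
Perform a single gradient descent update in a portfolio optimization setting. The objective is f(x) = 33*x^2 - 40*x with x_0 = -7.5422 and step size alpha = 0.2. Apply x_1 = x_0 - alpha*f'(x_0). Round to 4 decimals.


We compute the gradient at x_0 and apply the update.
f'(x) = 66*x - 40
f'(-7.5422) = 66*-7.5422 - 40 = -537.7852
x_1 = -7.5422 - 0.2*-537.7852 = 100.0148


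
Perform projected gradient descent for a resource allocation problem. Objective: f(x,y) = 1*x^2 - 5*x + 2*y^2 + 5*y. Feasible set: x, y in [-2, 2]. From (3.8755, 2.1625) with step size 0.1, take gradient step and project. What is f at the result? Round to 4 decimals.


Step 1: Compute gradient at (3.8755, 2.1625).
grad_x = 2*1*3.8755 - 5 = 2.751
grad_y = 2*2*2.1625 + 5 = 13.65
Step 2: Gradient step.
x_raw = 3.8755 - 0.1*2.751 = 3.6004
y_raw = 2.1625 - 0.1*13.65 = 0.7975
Step 3: Project onto [-2, 2].
x_proj = clip(3.6004) = 2.0
y_proj = clip(0.7975) = 0.7975
Step 4: Evaluate f.
f(2.0, 0.7975) = -0.7405


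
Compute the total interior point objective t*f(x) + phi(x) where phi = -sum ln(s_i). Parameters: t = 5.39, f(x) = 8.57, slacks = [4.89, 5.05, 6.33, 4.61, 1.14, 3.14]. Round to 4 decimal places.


Step 1: Compute log-barrier.
ln values: [1.5872, 1.6194, 1.8453, 1.5282, 0.131, 1.1442]
phi = -(1.5872 + 1.6194 + 1.8453 + 1.5282 + 0.131 + 1.1442) = -7.8554
Step 2: Compute augmented objective.
t*f(x) = 5.39*8.57 = 46.1923
Total = 46.1923 - 7.8554 = 38.3369


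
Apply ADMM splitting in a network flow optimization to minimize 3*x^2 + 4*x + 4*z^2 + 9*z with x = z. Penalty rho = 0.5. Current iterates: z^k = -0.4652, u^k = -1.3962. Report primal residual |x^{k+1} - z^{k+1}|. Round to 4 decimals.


ADMM iteration with rho = 0.5, z^k = -0.4652, u^k = -1.3962
Step 1: x-update.
Minimize 3*x^2 + 4*x + (0.5/2)*(x + 0.4652 - 1.3962)^2
FOC: (2*3 + 0.5)*x = -4 + 0.5*(-0.4652 + 1.3962)
x^{k+1} = -0.5438
Step 2: z-update.
Minimize 4*z^2 + 9*z + (0.5/2)*(-0.5438 - z - 1.3962)^2
FOC: (2*4 + 0.5)*z = -9 + 0.5*(-0.5438 - 1.3962)
z^{k+1} = -1.1729
Step 3: u-update.
u^{k+1} = -1.3962 - 0.5438 + 1.1729 = -0.767
Step 4: Primal residual = |-0.5438 + 1.1729| = 0.6292


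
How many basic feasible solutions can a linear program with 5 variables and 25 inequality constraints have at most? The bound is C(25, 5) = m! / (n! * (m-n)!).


Each vertex corresponds to some choice of n active constraints out of m, so the number of vertices is at most C(m, n) = m! / (n!(m-n)!).
m = 25, n = 5
Numerator: 25 * 24 * 23 * 22 * 21
Denominator: 5! = 120
C(25, 5) = 53130


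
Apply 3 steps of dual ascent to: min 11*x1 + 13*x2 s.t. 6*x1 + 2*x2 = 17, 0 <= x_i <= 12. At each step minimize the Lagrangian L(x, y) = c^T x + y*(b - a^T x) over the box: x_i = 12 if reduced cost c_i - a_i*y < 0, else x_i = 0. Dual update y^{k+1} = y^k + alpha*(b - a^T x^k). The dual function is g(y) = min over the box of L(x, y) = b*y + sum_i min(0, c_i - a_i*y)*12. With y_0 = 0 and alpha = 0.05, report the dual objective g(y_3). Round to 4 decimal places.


Dual ascent for LP: min 11*x1 + 13*x2, 6*x1 + 2*x2 = 17, 0 <= x_i <= 12
Step 1: y^k = 0.0, reduced costs: (11.0, 13.0)
  x^k = (0.0, 0.0), subgradient = b - a^T x = 17.0
  y^{k+1} = 0.0 + 0.05*17.0 = 0.85
Step 2: y^k = 0.85, reduced costs: (5.9, 11.3)
  x^k = (0.0, 0.0), subgradient = b - a^T x = 17.0
  y^{k+1} = 0.85 + 0.05*17.0 = 1.7
Step 3: y^k = 1.7, reduced costs: (0.8, 9.6)
  x^k = (0.0, 0.0), subgradient = b - a^T x = 17.0
  y^{k+1} = 1.7 + 0.05*17.0 = 2.55
Dual objective at y_3 = 2.55: reduced costs (-4.3, 7.9), box minimizer x = (12.0, 0.0)
g(y_3) = b*y + (c1 - a1*y)*x1 + (c2 - a2*y)*x2 = 17*2.55 + (-4.3)*12.0 + 7.9*0.0 = 43.35 - 51.6 + 0.0 = -8.25


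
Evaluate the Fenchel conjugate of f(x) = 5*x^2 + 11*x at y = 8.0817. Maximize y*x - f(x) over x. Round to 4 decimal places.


f*(y) = sup_x {y*x - a*x^2 - b*x} = sup_x {(y-b)*x - a*x^2}
FOC: (y - b) - 2a*x = 0 => x* = (y - b)/(2a)
x* = (8.0817 - 11)/(2*5) = -0.2918
f*(8.0817) = (y-b)^2/(4a) = (8.0817 - 11)^2/(4*5)
= 8.5165/20 = 0.4258


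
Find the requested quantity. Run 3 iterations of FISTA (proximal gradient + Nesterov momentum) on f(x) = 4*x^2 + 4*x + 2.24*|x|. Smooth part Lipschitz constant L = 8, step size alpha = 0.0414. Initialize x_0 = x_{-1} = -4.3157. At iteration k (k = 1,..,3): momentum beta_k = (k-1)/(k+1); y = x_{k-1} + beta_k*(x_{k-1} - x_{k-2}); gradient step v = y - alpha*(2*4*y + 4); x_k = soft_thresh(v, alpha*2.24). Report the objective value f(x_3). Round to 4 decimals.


FISTA on f(x) = 4*x^2 + 4*x + 2.24*|x|
L = 8, alpha = 0.0414
Iteration 1: beta = 0.0, y = -4.3157 + 0.0*(-4.3157 + 4.3157) = -4.3157
  grad(y) = -30.5256, v = y - alpha*grad = -3.0519
  prox(v) = soft_thresh(-3.0519, 0.0927) = -2.9592
Iteration 2: beta = 0.3333, y = -2.9592 + 0.3333*(-2.9592 + 4.3157) = -2.507
  grad(y) = -16.0563, v = y - alpha*grad = -1.8423
  prox(v) = soft_thresh(-1.8423, 0.0927) = -1.7496
Iteration 3: beta = 0.5, y = -1.7496 + 0.5*(-1.7496 + 2.9592) = -1.1448
  grad(y) = -5.158, v = y - alpha*grad = -0.9312
  prox(v) = soft_thresh(-0.9312, 0.0927) = -0.8385
f(x_3) = 4*(-0.8385)^2 + 4*(-0.8385) + 2.24*|-0.8385| = 1.3365


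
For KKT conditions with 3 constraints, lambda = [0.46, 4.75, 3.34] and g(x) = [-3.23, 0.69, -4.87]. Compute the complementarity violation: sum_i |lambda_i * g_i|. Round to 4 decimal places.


KKT complementary slackness check:
lambda_1 * g_1 = 0.46 * -3.23 = -1.4858
lambda_2 * g_2 = 4.75 * 0.69 = 3.2775
lambda_3 * g_3 = 3.34 * -4.87 = -16.2658
Total violation = 1.4858 + 3.2775 + 16.2658 = 21.0291


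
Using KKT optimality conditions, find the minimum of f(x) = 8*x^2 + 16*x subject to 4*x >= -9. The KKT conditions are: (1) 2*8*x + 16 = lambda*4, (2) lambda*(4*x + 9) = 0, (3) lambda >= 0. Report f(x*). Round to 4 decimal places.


Step 1: Try lambda = 0 (constraint inactive).
Stationarity: 2*8*x + 16 = 0
x* = -16/(2*8) = -1.0
Check constraint: 4*-1.0 = -4.0 >= -9 -- satisfied.
Step 2: Compute optimal value.
f(x*) = 8*(-1.0)^2 + 16*(-1.0) = -8.0


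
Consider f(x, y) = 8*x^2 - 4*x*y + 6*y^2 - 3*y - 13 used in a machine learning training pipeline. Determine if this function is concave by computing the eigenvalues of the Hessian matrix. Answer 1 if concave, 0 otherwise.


The Hessian of f(x,y) = 8*x^2 - 4*x*y + 6*y^2 - 3*y - 13 is:
H = [[16, -4], [-4, 12]]
Trace = 16 + 12 = 28
Determinant = 16*12 - (-4)^2 = 176
Discriminant = (28)^2 - 4*176 = 80.0
Eigenvalues: lambda_1 = 9.5279, lambda_2 = 18.4721
The function is not concave.

0


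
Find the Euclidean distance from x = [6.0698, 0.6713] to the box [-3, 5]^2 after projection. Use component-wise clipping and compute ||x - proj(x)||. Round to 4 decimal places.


Project each component onto [-3, 5].
clip(6.0698) = 5.0, clip(0.6713) = 0.6713
Projection = [5.0, 0.6713]
Squared diffs: [1.1445, 0.0]
Distance = sqrt(1.1445) = 1.0698


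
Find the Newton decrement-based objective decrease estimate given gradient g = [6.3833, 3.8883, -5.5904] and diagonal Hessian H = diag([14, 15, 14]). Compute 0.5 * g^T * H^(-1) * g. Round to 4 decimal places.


Step 1: H is diagonal, so H^(-1) * g = [0.456, 0.2592, -0.3993].
Step 2: g^T H^(-1) g = sum_i g_i^2 / H_ii
  = (6.3833)^2/14 + (3.8883)^2/15 + (-5.5904)^2/14
  = 2.9105 + 1.0079 + 2.2323 = 6.1507
Step 3: Objective decrease = 0.5 * g^T H^(-1) g = 3.0754


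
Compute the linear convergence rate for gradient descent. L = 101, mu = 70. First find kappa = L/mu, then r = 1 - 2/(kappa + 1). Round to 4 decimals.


Step 1: Compute the condition number.
kappa = L/mu = 101/70 = 1.4429
Step 2: Compute the convergence rate.
r = 1 - 2/(kappa + 1) = 1 - 2*mu/(L + mu) = (L - mu)/(L + mu) = 31/171 = 0.1813


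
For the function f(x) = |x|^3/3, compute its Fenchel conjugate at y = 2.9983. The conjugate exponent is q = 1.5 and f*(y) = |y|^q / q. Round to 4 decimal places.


The conjugate exponent q satisfies 1/p + 1/q = 1.
p = 3, so q = 3/(3 - 1) = 1.5
|y|^q = 2.9983^1.5 = 5.1917
f*(2.9983) = 5.1917 / 1.5 = 3.4612


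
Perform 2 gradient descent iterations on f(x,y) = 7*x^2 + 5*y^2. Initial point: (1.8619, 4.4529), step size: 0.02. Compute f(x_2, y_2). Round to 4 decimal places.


Gradient descent on f(x,y) = 7*x^2 + 5*y^2.
Starting point: (1.8619, 4.4529), alpha = 0.02
Step 1: grad_x = 2*7*1.8619 = 26.0666, grad_y = 2*5*4.4529 = 44.529
  x_1 = 1.8619 - 0.02*26.0666 = 1.3406
  y_1 = 4.4529 - 0.02*44.529 = 3.5623
Step 2: grad_x = 2*7*1.3406 = 18.768, grad_y = 2*5*3.5623 = 35.6232
  x_2 = 1.3406 - 0.02*18.768 = 0.9652
  y_2 = 3.5623 - 0.02*35.6232 = 2.8499
f(0.9652, 2.8499) = 7*0.9652^2 + 5*2.8499^2 = 47.1298


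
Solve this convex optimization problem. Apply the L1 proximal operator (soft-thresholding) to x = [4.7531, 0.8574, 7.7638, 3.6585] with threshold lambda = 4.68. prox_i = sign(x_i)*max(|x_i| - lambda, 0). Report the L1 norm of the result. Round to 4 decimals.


Soft-thresholding with lambda = 4.68:
prox(4.7531) = sign(4.7531)*max(|4.7531| - 4.68, 0) = 0.0731
prox(0.8574) = sign(0.8574)*max(|0.8574| - 4.68, 0) = 0.0
prox(7.7638) = sign(7.7638)*max(|7.7638| - 4.68, 0) = 3.0838
prox(3.6585) = sign(3.6585)*max(|3.6585| - 4.68, 0) = 0.0
prox(x) = [0.0731, 0.0, 3.0838, 0.0]
||prox(x)||_1 = 0.0731 + 0.0 + 3.0838 + 0.0 = 3.1569


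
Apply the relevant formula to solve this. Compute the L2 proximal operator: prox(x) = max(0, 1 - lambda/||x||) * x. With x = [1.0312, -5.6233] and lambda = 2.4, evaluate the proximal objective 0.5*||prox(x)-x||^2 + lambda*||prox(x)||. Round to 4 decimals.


Step 1: Compute ||x||.
||x|| = 5.7171
Step 2: Compute scaling factor.
scale = max(0, 1 - 2.4/5.7171) = 0.5802
Step 3: prox(x) = [0.5983, -3.2627]
||prox(x)|| = 3.3171
Step 4: Proximal objective.
0.5*||prox-x||^2 = 2.88
lambda*||prox|| = 7.961
Total = 10.841


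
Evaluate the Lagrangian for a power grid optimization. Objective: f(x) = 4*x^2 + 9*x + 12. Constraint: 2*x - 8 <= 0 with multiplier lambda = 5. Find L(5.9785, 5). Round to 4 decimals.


Step 1: Evaluate f(x).
f(5.9785) = 4*5.9785^2 + 9*5.9785 + 12 = 208.7763
Step 2: Evaluate g(x).
g(5.9785) = 2*5.9785 - 8 = 3.957
Step 3: Compute Lagrangian.
L = 208.7763 + 5*3.957 = 228.5613


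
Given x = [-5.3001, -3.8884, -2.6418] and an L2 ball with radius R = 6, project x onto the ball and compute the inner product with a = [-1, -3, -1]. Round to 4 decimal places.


Step 1: Compute ||x|| (intermediates to 6 decimals).
||x|| = sqrt((-5.3001)^2 + (-3.8884)^2 + (-2.6418)^2) = 7.084478
Step 2: Project.
Since ||x|| > R, scale = R/||x|| = 6/7.084478 = 0.846922, proj(x) = scale * x
proj(x) = [-4.488771, -3.293172, -2.237399]
Step 3: Dot product.
a^T * proj(x) = -1*(-4.488771) - 3*(-3.293172) - 1*(-2.237399) = 16.6057


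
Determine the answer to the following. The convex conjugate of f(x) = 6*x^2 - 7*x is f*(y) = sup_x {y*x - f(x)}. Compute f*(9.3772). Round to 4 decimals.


f*(y) = sup_x {y*x - a*x^2 - b*x} = sup_x {(y-b)*x - a*x^2}
FOC: (y - b) - 2a*x = 0 => x* = (y - b)/(2a)
x* = (9.3772 + 7)/(2*6) = 1.3648
f*(9.3772) = (y-b)^2/(4a) = (9.3772 + 7)^2/(4*6)
= 268.2127/24 = 11.1755


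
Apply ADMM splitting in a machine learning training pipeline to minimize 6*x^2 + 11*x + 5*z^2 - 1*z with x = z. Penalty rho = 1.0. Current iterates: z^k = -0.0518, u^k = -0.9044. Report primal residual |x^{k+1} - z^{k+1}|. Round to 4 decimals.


ADMM iteration with rho = 1.0, z^k = -0.0518, u^k = -0.9044
Step 1: x-update.
Minimize 6*x^2 + 11*x + (1.0/2)*(x + 0.0518 - 0.9044)^2
FOC: (2*6 + 1.0)*x = -11 + 1.0*(-0.0518 + 0.9044)
x^{k+1} = -0.7806
Step 2: z-update.
Minimize 5*z^2 - 1*z + (1.0/2)*(-0.7806 - z - 0.9044)^2
FOC: (2*5 + 1.0)*z = 1 + 1.0*(-0.7806 - 0.9044)
z^{k+1} = -0.0623
Step 3: u-update.
u^{k+1} = -0.9044 - 0.7806 + 0.0623 = -1.6227
Step 4: Primal residual = |-0.7806 + 0.0623| = 0.7183


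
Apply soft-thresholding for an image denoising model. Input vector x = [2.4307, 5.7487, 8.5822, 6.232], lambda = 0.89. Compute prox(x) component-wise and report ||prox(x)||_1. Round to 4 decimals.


Soft-thresholding with lambda = 0.89:
prox(2.4307) = sign(2.4307)*max(|2.4307| - 0.89, 0) = 1.5407
prox(5.7487) = sign(5.7487)*max(|5.7487| - 0.89, 0) = 4.8587
prox(8.5822) = sign(8.5822)*max(|8.5822| - 0.89, 0) = 7.6922
prox(6.232) = sign(6.232)*max(|6.232| - 0.89, 0) = 5.342
prox(x) = [1.5407, 4.8587, 7.6922, 5.342]
||prox(x)||_1 = 1.5407 + 4.8587 + 7.6922 + 5.342 = 19.4336


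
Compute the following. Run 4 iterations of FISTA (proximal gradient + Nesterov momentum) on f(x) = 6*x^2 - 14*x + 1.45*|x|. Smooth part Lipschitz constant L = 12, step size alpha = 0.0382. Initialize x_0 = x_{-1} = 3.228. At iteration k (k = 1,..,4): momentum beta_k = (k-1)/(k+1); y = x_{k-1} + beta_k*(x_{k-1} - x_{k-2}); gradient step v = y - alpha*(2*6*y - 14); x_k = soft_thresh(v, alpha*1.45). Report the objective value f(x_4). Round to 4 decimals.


FISTA on f(x) = 6*x^2 - 14*x + 1.45*|x|
L = 12, alpha = 0.0382
Iteration 1: beta = 0.0, y = 3.228 + 0.0*(3.228 - 3.228) = 3.228
  grad(y) = 24.736, v = y - alpha*grad = 2.2831
  prox(v) = soft_thresh(2.2831, 0.0554) = 2.2277
Iteration 2: beta = 0.3333, y = 2.2277 + 0.3333*(2.2277 - 3.228) = 1.8943
  grad(y) = 8.7311, v = y - alpha*grad = 1.5607
  prox(v) = soft_thresh(1.5607, 0.0554) = 1.5053
Iteration 3: beta = 0.5, y = 1.5053 + 0.5*(1.5053 - 2.2277) = 1.1442
  grad(y) = -0.27, v = y - alpha*grad = 1.1545
  prox(v) = soft_thresh(1.1545, 0.0554) = 1.0991
Iteration 4: beta = 0.6, y = 1.0991 + 0.6*(1.0991 - 1.5053) = 0.8553
  grad(y) = -3.7359, v = y - alpha*grad = 0.9981
  prox(v) = soft_thresh(0.9981, 0.0554) = 0.9427
f(x_4) = 6*0.9427^2 - 14*0.9427 + 1.45*|0.9427| = -6.4987


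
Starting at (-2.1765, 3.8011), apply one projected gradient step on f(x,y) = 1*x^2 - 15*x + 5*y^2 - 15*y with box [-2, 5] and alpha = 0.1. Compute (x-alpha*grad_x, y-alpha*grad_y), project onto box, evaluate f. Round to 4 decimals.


Step 1: Compute gradient at (-2.1765, 3.8011).
grad_x = 2*1*-2.1765 - 15 = -19.353
grad_y = 2*5*3.8011 - 15 = 23.011
Step 2: Gradient step.
x_raw = -2.1765 - 0.1*-19.353 = -0.2412
y_raw = 3.8011 - 0.1*23.011 = 1.5
Step 3: Project onto [-2, 5].
x_proj = clip(-0.2412) = -0.2412
y_proj = clip(1.5) = 1.5
Step 4: Evaluate f.
f(-0.2412, 1.5) = -7.5738


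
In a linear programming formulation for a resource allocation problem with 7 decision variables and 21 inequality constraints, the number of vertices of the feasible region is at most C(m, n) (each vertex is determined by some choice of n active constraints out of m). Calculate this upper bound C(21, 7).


Each vertex corresponds to some choice of n active constraints out of m, so the number of vertices is at most C(m, n) = m! / (n!(m-n)!).
m = 21, n = 7
Numerator: 21 * 20 * 19 * 18 * 17 * 16 * 15
Denominator: 7! = 5040
C(21, 7) = 116280


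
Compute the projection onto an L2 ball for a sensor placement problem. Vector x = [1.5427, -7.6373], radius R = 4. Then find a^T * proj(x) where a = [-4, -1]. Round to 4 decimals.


Step 1: Compute ||x|| (intermediates to 6 decimals).
||x|| = sqrt(1.5427^2 + (-7.6373)^2) = 7.791551
Step 2: Project.
Since ||x|| > R, scale = R/||x|| = 4/7.791551 = 0.513377, proj(x) = scale * x
proj(x) = [0.791987, -3.920814]
Step 3: Dot product.
a^T * proj(x) = -4*0.791987 - 1*(-3.920814) = 0.7529


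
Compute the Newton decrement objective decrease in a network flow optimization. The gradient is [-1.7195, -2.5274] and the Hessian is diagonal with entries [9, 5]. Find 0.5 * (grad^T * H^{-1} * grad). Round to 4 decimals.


Step 1: H is diagonal, so H^(-1) * g = [-0.1911, -0.5055].
Step 2: g^T H^(-1) g = sum_i g_i^2 / H_ii
  = (-1.7195)^2/9 + (-2.5274)^2/5
  = 0.3285 + 1.2776 = 1.6061
Step 3: Objective decrease = 0.5 * g^T H^(-1) g = 0.803


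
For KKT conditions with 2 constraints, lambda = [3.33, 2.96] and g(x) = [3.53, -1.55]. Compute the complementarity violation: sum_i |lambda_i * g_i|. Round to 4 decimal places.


KKT complementary slackness check:
lambda_1 * g_1 = 3.33 * 3.53 = 11.7549
lambda_2 * g_2 = 2.96 * -1.55 = -4.588
Total violation = 11.7549 + 4.588 = 16.3429


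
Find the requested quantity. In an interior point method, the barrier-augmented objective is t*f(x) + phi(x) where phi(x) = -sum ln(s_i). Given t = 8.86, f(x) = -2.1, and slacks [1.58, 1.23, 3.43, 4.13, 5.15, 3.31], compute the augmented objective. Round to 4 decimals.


Step 1: Compute log-barrier.
ln values: [0.4574, 0.207, 1.2326, 1.4183, 1.639, 1.1969]
phi = -(0.4574 + 0.207 + 1.2326 + 1.4183 + 1.639 + 1.1969) = -6.1512
Step 2: Compute augmented objective.
t*f(x) = 8.86*-2.1 = -18.606
Total = -18.606 - 6.1512 = -24.7572


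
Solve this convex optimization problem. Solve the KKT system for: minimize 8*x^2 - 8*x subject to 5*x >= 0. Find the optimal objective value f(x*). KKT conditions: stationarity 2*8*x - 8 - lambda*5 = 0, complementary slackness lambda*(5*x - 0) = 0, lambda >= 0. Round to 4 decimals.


Step 1: Try lambda = 0 (constraint inactive).
Stationarity: 2*8*x - 8 = 0
x* = 8/(2*8) = 0.5
Check constraint: 5*0.5 = 2.5 >= 0 -- satisfied.
Step 2: Compute optimal value.
f(x*) = 8*0.5^2 - 8*0.5 = -2.0


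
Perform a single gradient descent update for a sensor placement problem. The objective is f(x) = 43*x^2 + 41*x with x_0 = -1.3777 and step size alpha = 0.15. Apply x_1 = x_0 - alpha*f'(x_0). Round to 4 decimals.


We compute the gradient at x_0 and apply the update.
f'(x) = 86*x + 41
f'(-1.3777) = 86*-1.3777 + 41 = -77.4822
x_1 = -1.3777 - 0.15*-77.4822 = 10.2446


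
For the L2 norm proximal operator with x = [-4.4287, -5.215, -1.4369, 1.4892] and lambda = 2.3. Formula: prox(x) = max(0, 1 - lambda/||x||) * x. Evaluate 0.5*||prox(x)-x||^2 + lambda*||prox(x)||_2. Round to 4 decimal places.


Step 1: Compute ||x||.
||x|| = 7.1479
Step 2: Compute scaling factor.
scale = max(0, 1 - 2.3/7.1479) = 0.6782
Step 3: prox(x) = [-3.0037, -3.5369, -0.9745, 1.01]
||prox(x)|| = 4.8479
Step 4: Proximal objective.
0.5*||prox-x||^2 = 2.645
lambda*||prox|| = 11.1502
Total = 13.7951


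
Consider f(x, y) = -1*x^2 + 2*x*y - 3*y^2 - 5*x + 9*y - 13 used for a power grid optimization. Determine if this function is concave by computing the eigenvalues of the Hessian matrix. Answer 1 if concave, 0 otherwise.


The Hessian of f(x,y) = -1*x^2 + 2*x*y - 3*y^2 - 5*x + 9*y - 13 is:
H = [[-2, 2], [2, -6]]
Trace = -2 - 6 = -8
Determinant = -2*-6 - (2)^2 = 8
Discriminant = (-8)^2 - 4*8 = 32.0
Eigenvalues: lambda_1 = -6.8284, lambda_2 = -1.1716
The function is concave.

1


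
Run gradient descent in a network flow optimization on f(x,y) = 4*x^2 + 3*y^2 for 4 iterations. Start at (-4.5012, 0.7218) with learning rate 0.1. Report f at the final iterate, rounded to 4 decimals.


Gradient descent on f(x,y) = 4*x^2 + 3*y^2.
Starting point: (-4.5012, 0.7218), alpha = 0.1
Step 1: grad_x = 2*4*-4.5012 = -36.0096, grad_y = 2*3*0.7218 = 4.3308
  x_1 = -4.5012 - 0.1*-36.0096 = -0.9002
  y_1 = 0.7218 - 0.1*4.3308 = 0.2887
Step 2: grad_x = 2*4*-0.9002 = -7.2019, grad_y = 2*3*0.2887 = 1.7323
  x_2 = -0.9002 - 0.1*-7.2019 = -0.18
  y_2 = 0.2887 - 0.1*1.7323 = 0.1155
Step 3: grad_x = 2*4*-0.18 = -1.4404, grad_y = 2*3*0.1155 = 0.6929
  x_3 = -0.18 - 0.1*-1.4404 = -0.036
  y_3 = 0.1155 - 0.1*0.6929 = 0.0462
Step 4: grad_x = 2*4*-0.036 = -0.2881, grad_y = 2*3*0.0462 = 0.2772
  x_4 = -0.036 - 0.1*-0.2881 = -0.0072
  y_4 = 0.0462 - 0.1*0.2772 = 0.0185
f(-0.0072, 0.0185) = 4*(-0.0072)^2 + 3*0.0185^2 = 0.0012


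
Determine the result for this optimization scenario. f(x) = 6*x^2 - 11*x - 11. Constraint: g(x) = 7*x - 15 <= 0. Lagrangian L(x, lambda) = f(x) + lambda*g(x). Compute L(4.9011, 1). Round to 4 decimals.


Step 1: Evaluate f(x).
f(4.9011) = 6*4.9011^2 - 11*4.9011 - 11 = 79.2126
Step 2: Evaluate g(x).
g(4.9011) = 7*4.9011 - 15 = 19.3077
Step 3: Compute Lagrangian.
L = 79.2126 + 1*19.3077 = 98.5203


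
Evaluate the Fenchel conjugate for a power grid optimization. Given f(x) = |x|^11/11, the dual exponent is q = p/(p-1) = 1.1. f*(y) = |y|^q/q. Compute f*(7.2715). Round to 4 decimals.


The conjugate exponent q satisfies 1/p + 1/q = 1.
p = 11, so q = 11/(11 - 1) = 1.1
|y|^q = 7.2715^1.1 = 8.8672
f*(7.2715) = 8.8672 / 1.1 = 8.0611


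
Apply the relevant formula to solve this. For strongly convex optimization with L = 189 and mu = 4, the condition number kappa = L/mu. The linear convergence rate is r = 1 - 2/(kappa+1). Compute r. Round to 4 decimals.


Step 1: Compute the condition number.
kappa = L/mu = 189/4 = 47.25
Step 2: Compute the convergence rate.
r = 1 - 2/(kappa + 1) = 1 - 2*mu/(L + mu) = (L - mu)/(L + mu) = 185/193 = 0.9585


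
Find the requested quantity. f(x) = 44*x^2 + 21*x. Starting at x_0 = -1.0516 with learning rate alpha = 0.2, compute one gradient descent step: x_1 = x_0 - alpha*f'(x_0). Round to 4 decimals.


We compute the gradient at x_0 and apply the update.
f'(x) = 88*x + 21
f'(-1.0516) = 88*-1.0516 + 21 = -71.5408
x_1 = -1.0516 - 0.2*-71.5408 = 13.2566


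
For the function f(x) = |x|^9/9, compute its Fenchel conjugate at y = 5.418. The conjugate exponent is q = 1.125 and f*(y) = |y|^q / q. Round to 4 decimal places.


The conjugate exponent q satisfies 1/p + 1/q = 1.
p = 9, so q = 9/(9 - 1) = 1.125
|y|^q = 5.418^1.125 = 6.6922
f*(5.418) = 6.6922 / 1.125 = 5.9486


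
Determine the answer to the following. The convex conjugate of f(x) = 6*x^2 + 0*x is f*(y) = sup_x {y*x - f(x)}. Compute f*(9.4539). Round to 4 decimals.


f*(y) = sup_x {y*x - a*x^2 - b*x} = sup_x {(y-b)*x - a*x^2}
FOC: (y - b) - 2a*x = 0 => x* = (y - b)/(2a)
x* = (9.4539 - 0)/(2*6) = 0.7878
f*(9.4539) = (y-b)^2/(4a) = (9.4539 - 0)^2/(4*6)
= 89.3762/24 = 3.724


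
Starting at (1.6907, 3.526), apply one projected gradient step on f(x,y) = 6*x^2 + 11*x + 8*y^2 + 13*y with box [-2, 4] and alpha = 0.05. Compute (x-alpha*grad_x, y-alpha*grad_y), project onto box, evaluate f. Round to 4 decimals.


Step 1: Compute gradient at (1.6907, 3.526).
grad_x = 2*6*1.6907 + 11 = 31.2884
grad_y = 2*8*3.526 + 13 = 69.416
Step 2: Gradient step.
x_raw = 1.6907 - 0.05*31.2884 = 0.1263
y_raw = 3.526 - 0.05*69.416 = 0.0552
Step 3: Project onto [-2, 4].
x_proj = clip(0.1263) = 0.1263
y_proj = clip(0.0552) = 0.0552
Step 4: Evaluate f.
f(0.1263, 0.0552) = 2.2267


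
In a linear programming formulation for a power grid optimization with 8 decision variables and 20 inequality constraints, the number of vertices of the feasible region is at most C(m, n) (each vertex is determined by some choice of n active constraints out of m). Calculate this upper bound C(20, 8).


Each vertex corresponds to some choice of n active constraints out of m, so the number of vertices is at most C(m, n) = m! / (n!(m-n)!).
m = 20, n = 8
Numerator: 20 * 19 * 18 * 17 * 16 * 15 * 14 * 13
Denominator: 8! = 40320
C(20, 8) = 125970


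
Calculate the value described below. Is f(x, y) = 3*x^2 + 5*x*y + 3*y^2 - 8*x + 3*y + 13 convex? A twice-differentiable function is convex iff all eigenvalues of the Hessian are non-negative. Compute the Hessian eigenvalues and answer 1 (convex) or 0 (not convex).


The Hessian of f(x,y) = 3*x^2 + 5*x*y + 3*y^2 - 8*x + 3*y + 13 is:
H = [[6, 5], [5, 6]]
Trace = 6 + 6 = 12
Determinant = 6*6 - (5)^2 = 11
Discriminant = (12)^2 - 4*11 = 100.0
Eigenvalues: lambda_1 = 1.0, lambda_2 = 11.0
The function is convex.

1


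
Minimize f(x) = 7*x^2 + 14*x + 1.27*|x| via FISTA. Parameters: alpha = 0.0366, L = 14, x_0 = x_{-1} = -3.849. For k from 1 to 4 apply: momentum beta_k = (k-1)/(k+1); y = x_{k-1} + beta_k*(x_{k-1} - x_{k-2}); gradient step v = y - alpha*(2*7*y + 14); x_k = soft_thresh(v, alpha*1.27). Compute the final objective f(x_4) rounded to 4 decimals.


FISTA on f(x) = 7*x^2 + 14*x + 1.27*|x|
L = 14, alpha = 0.0366
Iteration 1: beta = 0.0, y = -3.849 + 0.0*(-3.849 + 3.849) = -3.849
  grad(y) = -39.886, v = y - alpha*grad = -2.3892
  prox(v) = soft_thresh(-2.3892, 0.0465) = -2.3427
Iteration 2: beta = 0.3333, y = -2.3427 + 0.3333*(-2.3427 + 3.849) = -1.8406
  grad(y) = -11.7682, v = y - alpha*grad = -1.4099
  prox(v) = soft_thresh(-1.4099, 0.0465) = -1.3634
Iteration 3: beta = 0.5, y = -1.3634 + 0.5*(-1.3634 + 2.3427) = -0.8737
  grad(y) = 1.7677, v = y - alpha*grad = -0.9384
  prox(v) = soft_thresh(-0.9384, 0.0465) = -0.892
Iteration 4: beta = 0.6, y = -0.892 + 0.6*(-0.892 + 1.3634) = -0.6091
  grad(y) = 5.4727, v = y - alpha*grad = -0.8094
  prox(v) = soft_thresh(-0.8094, 0.0465) = -0.7629
f(x_4) = 7*(-0.7629)^2 + 14*(-0.7629) + 1.27*|-0.7629| = -5.6376


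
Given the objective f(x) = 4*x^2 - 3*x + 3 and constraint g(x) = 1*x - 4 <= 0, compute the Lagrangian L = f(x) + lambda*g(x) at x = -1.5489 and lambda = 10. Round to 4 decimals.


Step 1: Evaluate f(x).
f(-1.5489) = 4*(-1.5489)^2 - 3*(-1.5489) + 3 = 17.2431
Step 2: Evaluate g(x).
g(-1.5489) = 1*-1.5489 - 4 = -5.5489
Step 3: Compute Lagrangian.
L = 17.2431 + 10*-5.5489 = -38.2459


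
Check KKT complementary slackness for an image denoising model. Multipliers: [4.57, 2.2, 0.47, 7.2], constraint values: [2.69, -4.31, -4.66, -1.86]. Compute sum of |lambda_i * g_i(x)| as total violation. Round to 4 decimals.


KKT complementary slackness check:
lambda_1 * g_1 = 4.57 * 2.69 = 12.2933
lambda_2 * g_2 = 2.2 * -4.31 = -9.482
lambda_3 * g_3 = 0.47 * -4.66 = -2.1902
lambda_4 * g_4 = 7.2 * -1.86 = -13.392
Total violation = 12.2933 + 9.482 + 2.1902 + 13.392 = 37.3575
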